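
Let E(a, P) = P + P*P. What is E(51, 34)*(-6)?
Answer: -7140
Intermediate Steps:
E(a, P) = P + P**2
E(51, 34)*(-6) = (34*(1 + 34))*(-6) = (34*35)*(-6) = 1190*(-6) = -7140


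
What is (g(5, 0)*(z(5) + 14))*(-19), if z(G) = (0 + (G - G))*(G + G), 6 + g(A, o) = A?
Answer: 266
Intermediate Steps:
g(A, o) = -6 + A
z(G) = 0 (z(G) = (0 + 0)*(2*G) = 0*(2*G) = 0)
(g(5, 0)*(z(5) + 14))*(-19) = ((-6 + 5)*(0 + 14))*(-19) = -1*14*(-19) = -14*(-19) = 266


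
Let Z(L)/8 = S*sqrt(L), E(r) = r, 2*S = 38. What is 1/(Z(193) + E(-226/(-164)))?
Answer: -9266/29982787359 + 1022048*sqrt(193)/29982787359 ≈ 0.00047325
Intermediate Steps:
S = 19 (S = (1/2)*38 = 19)
Z(L) = 152*sqrt(L) (Z(L) = 8*(19*sqrt(L)) = 152*sqrt(L))
1/(Z(193) + E(-226/(-164))) = 1/(152*sqrt(193) - 226/(-164)) = 1/(152*sqrt(193) - 226*(-1/164)) = 1/(152*sqrt(193) + 113/82) = 1/(113/82 + 152*sqrt(193))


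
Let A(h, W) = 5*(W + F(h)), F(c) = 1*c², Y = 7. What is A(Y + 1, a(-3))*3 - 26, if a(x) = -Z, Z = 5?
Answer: 859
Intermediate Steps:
F(c) = c²
a(x) = -5 (a(x) = -1*5 = -5)
A(h, W) = 5*W + 5*h² (A(h, W) = 5*(W + h²) = 5*W + 5*h²)
A(Y + 1, a(-3))*3 - 26 = (5*(-5) + 5*(7 + 1)²)*3 - 26 = (-25 + 5*8²)*3 - 26 = (-25 + 5*64)*3 - 26 = (-25 + 320)*3 - 26 = 295*3 - 26 = 885 - 26 = 859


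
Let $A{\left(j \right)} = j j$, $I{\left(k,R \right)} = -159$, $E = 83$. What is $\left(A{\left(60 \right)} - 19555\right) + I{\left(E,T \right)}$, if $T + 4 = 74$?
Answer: $-16114$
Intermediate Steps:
$T = 70$ ($T = -4 + 74 = 70$)
$A{\left(j \right)} = j^{2}$
$\left(A{\left(60 \right)} - 19555\right) + I{\left(E,T \right)} = \left(60^{2} - 19555\right) - 159 = \left(3600 - 19555\right) - 159 = -15955 - 159 = -16114$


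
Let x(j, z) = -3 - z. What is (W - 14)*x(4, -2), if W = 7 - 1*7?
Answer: 14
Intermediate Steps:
W = 0 (W = 7 - 7 = 0)
(W - 14)*x(4, -2) = (0 - 14)*(-3 - 1*(-2)) = -14*(-3 + 2) = -14*(-1) = 14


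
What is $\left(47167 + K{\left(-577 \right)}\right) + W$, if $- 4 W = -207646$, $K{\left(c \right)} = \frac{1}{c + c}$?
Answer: $\frac{57168294}{577} \approx 99079.0$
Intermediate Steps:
$K{\left(c \right)} = \frac{1}{2 c}$
$W = \frac{103823}{2}$ ($W = \left(- \frac{1}{4}\right) \left(-207646\right) = \frac{103823}{2} \approx 51912.0$)
$\left(47167 + K{\left(-577 \right)}\right) + W = \left(47167 + \frac{1}{2 \left(-577\right)}\right) + \frac{103823}{2} = \left(47167 + \frac{1}{2} \left(- \frac{1}{577}\right)\right) + \frac{103823}{2} = \left(47167 - \frac{1}{1154}\right) + \frac{103823}{2} = \frac{54430717}{1154} + \frac{103823}{2} = \frac{57168294}{577}$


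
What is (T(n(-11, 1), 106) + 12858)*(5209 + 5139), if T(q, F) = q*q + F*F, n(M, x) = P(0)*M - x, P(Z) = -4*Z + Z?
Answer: 249335060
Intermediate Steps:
P(Z) = -3*Z
n(M, x) = -x (n(M, x) = (-3*0)*M - x = 0*M - x = 0 - x = -x)
T(q, F) = F² + q² (T(q, F) = q² + F² = F² + q²)
(T(n(-11, 1), 106) + 12858)*(5209 + 5139) = ((106² + (-1*1)²) + 12858)*(5209 + 5139) = ((11236 + (-1)²) + 12858)*10348 = ((11236 + 1) + 12858)*10348 = (11237 + 12858)*10348 = 24095*10348 = 249335060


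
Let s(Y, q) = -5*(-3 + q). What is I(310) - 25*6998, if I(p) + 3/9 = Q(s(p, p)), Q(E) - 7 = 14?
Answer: -524788/3 ≈ -1.7493e+5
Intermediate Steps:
s(Y, q) = 15 - 5*q
Q(E) = 21 (Q(E) = 7 + 14 = 21)
I(p) = 62/3 (I(p) = -⅓ + 21 = 62/3)
I(310) - 25*6998 = 62/3 - 25*6998 = 62/3 - 174950 = -524788/3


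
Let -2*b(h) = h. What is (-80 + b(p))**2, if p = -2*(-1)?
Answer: 6561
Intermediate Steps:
p = 2
b(h) = -h/2
(-80 + b(p))**2 = (-80 - 1/2*2)**2 = (-80 - 1)**2 = (-81)**2 = 6561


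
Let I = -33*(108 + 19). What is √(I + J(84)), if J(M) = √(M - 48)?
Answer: 3*I*√465 ≈ 64.692*I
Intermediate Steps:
J(M) = √(-48 + M)
I = -4191 (I = -33*127 = -4191)
√(I + J(84)) = √(-4191 + √(-48 + 84)) = √(-4191 + √36) = √(-4191 + 6) = √(-4185) = 3*I*√465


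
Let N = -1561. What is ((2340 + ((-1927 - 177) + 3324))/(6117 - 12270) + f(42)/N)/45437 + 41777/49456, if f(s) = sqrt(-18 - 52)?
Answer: 11679581127637/13826604869616 - I*sqrt(70)/70927157 ≈ 0.84472 - 1.1796e-7*I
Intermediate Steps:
f(s) = I*sqrt(70) (f(s) = sqrt(-70) = I*sqrt(70))
((2340 + ((-1927 - 177) + 3324))/(6117 - 12270) + f(42)/N)/45437 + 41777/49456 = ((2340 + ((-1927 - 177) + 3324))/(6117 - 12270) + (I*sqrt(70))/(-1561))/45437 + 41777/49456 = ((2340 + (-2104 + 3324))/(-6153) + (I*sqrt(70))*(-1/1561))*(1/45437) + 41777*(1/49456) = ((2340 + 1220)*(-1/6153) - I*sqrt(70)/1561)*(1/45437) + 41777/49456 = (3560*(-1/6153) - I*sqrt(70)/1561)*(1/45437) + 41777/49456 = (-3560/6153 - I*sqrt(70)/1561)*(1/45437) + 41777/49456 = (-3560/279573861 - I*sqrt(70)/70927157) + 41777/49456 = 11679581127637/13826604869616 - I*sqrt(70)/70927157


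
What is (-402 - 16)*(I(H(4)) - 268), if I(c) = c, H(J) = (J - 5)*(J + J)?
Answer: 115368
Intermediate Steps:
H(J) = 2*J*(-5 + J) (H(J) = (-5 + J)*(2*J) = 2*J*(-5 + J))
(-402 - 16)*(I(H(4)) - 268) = (-402 - 16)*(2*4*(-5 + 4) - 268) = -418*(2*4*(-1) - 268) = -418*(-8 - 268) = -418*(-276) = 115368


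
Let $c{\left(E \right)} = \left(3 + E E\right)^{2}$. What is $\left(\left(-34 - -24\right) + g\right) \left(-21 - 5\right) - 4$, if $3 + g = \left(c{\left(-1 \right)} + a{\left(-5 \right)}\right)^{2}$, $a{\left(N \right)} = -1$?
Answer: $-5516$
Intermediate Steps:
$c{\left(E \right)} = \left(3 + E^{2}\right)^{2}$
$g = 222$ ($g = -3 + \left(\left(3 + \left(-1\right)^{2}\right)^{2} - 1\right)^{2} = -3 + \left(\left(3 + 1\right)^{2} - 1\right)^{2} = -3 + \left(4^{2} - 1\right)^{2} = -3 + \left(16 - 1\right)^{2} = -3 + 15^{2} = -3 + 225 = 222$)
$\left(\left(-34 - -24\right) + g\right) \left(-21 - 5\right) - 4 = \left(\left(-34 - -24\right) + 222\right) \left(-21 - 5\right) - 4 = \left(\left(-34 + 24\right) + 222\right) \left(-26\right) - 4 = \left(-10 + 222\right) \left(-26\right) - 4 = 212 \left(-26\right) - 4 = -5512 - 4 = -5516$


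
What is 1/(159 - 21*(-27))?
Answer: 1/726 ≈ 0.0013774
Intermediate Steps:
1/(159 - 21*(-27)) = 1/(159 + 567) = 1/726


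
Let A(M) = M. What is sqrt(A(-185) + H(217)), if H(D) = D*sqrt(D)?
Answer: sqrt(-185 + 217*sqrt(217)) ≈ 54.878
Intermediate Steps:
H(D) = D**(3/2)
sqrt(A(-185) + H(217)) = sqrt(-185 + 217**(3/2)) = sqrt(-185 + 217*sqrt(217))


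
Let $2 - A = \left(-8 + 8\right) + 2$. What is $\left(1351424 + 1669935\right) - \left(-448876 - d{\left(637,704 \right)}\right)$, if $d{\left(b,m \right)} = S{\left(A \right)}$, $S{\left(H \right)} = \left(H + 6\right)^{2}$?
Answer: $3470271$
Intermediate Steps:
$A = 0$ ($A = 2 - \left(\left(-8 + 8\right) + 2\right) = 2 - \left(0 + 2\right) = 2 - 2 = 0$)
$S{\left(H \right)} = \left(6 + H\right)^{2}$
$d{\left(b,m \right)} = 36$ ($d{\left(b,m \right)} = \left(6 + 0\right)^{2} = 6^{2} = 36$)
$\left(1351424 + 1669935\right) - \left(-448876 - d{\left(637,704 \right)}\right) = \left(1351424 + 1669935\right) + \left(\left(36 + 1093920\right) - 645044\right) = 3021359 + \left(1093956 - 645044\right) = 3021359 + 448912 = 3470271$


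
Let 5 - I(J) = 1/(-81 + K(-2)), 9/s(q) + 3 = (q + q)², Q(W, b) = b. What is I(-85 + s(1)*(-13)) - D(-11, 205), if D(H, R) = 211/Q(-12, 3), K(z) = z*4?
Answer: -17441/267 ≈ -65.322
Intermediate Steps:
K(z) = 4*z
s(q) = 9/(-3 + 4*q²) (s(q) = 9/(-3 + (q + q)²) = 9/(-3 + (2*q)²) = 9/(-3 + 4*q²))
D(H, R) = 211/3
I(J) = 446/89 (I(J) = 5 - 1/(-81 + 4*(-2)) = 5 - 1/(-81 - 8) = 5 - 1/(-89) = 5 - 1*(-1/89) = 5 + 1/89 = 446/89)
I(-85 + s(1)*(-13)) - D(-11, 205) = 446/89 - 1*211/3 = 446/89 - 211/3 = -17441/267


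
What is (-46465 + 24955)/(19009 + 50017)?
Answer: -10755/34513 ≈ -0.31162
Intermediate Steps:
(-46465 + 24955)/(19009 + 50017) = -21510/69026 = -21510*1/69026 = -10755/34513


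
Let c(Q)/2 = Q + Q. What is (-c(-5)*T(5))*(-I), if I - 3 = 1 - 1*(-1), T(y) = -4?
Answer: 400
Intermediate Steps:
c(Q) = 4*Q (c(Q) = 2*(Q + Q) = 2*(2*Q) = 4*Q)
I = 5 (I = 3 + (1 - 1*(-1)) = 3 + (1 + 1) = 3 + 2 = 5)
(-c(-5)*T(5))*(-I) = (-4*(-5)*(-4))*(-1*5) = -(-20)*(-4)*(-5) = -1*80*(-5) = -80*(-5) = 400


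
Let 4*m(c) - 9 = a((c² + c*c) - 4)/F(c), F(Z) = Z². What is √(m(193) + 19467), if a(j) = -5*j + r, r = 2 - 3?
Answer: √2900467902/386 ≈ 139.52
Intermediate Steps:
r = -1
a(j) = -1 - 5*j (a(j) = -5*j - 1 = -1 - 5*j)
m(c) = 9/4 + (19 - 10*c²)/(4*c²) (m(c) = 9/4 + ((-1 - 5*((c² + c*c) - 4))/(c²))/4 = 9/4 + ((-1 - 5*((c² + c²) - 4))/c²)/4 = 9/4 + ((-1 - 5*(2*c² - 4))/c²)/4 = 9/4 + ((-1 - 5*(-4 + 2*c²))/c²)/4 = 9/4 + ((-1 + (20 - 10*c²))/c²)/4 = 9/4 + ((19 - 10*c²)/c²)/4 = 9/4 + (19 - 10*c²)/(4*c²))
√(m(193) + 19467) = √((¼)*(19 - 1*193²)/193² + 19467) = √((¼)*(1/37249)*(19 - 1*37249) + 19467) = √((¼)*(1/37249)*(19 - 37249) + 19467) = √((¼)*(1/37249)*(-37230) + 19467) = √(-18615/74498 + 19467) = √(1450233951/74498) = √2900467902/386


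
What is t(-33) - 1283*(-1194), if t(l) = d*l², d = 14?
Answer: 1547148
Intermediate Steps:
t(l) = 14*l²
t(-33) - 1283*(-1194) = 14*(-33)² - 1283*(-1194) = 14*1089 + 1531902 = 15246 + 1531902 = 1547148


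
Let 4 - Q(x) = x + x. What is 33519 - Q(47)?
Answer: 33609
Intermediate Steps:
Q(x) = 4 - 2*x (Q(x) = 4 - (x + x) = 4 - 2*x)
33519 - Q(47) = 33519 - (4 - 2*47) = 33519 - (4 - 94) = 33519 - 1*(-90) = 33519 + 90 = 33609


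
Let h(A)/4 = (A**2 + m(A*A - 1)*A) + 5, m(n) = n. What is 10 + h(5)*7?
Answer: 4210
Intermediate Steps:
h(A) = 20 + 4*A**2 + 4*A*(-1 + A**2) (h(A) = 4*((A**2 + (A*A - 1)*A) + 5) = 4*((A**2 + (A**2 - 1)*A) + 5) = 4*((A**2 + (-1 + A**2)*A) + 5) = 4*((A**2 + A*(-1 + A**2)) + 5) = 4*(5 + A**2 + A*(-1 + A**2)) = 20 + 4*A**2 + 4*A*(-1 + A**2))
10 + h(5)*7 = 10 + (20 - 4*5 + 4*5**2 + 4*5**3)*7 = 10 + (20 - 20 + 4*25 + 4*125)*7 = 10 + (20 - 20 + 100 + 500)*7 = 10 + 600*7 = 10 + 4200 = 4210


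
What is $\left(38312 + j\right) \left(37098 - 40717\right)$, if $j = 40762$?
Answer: $-286168806$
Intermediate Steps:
$\left(38312 + j\right) \left(37098 - 40717\right) = \left(38312 + 40762\right) \left(37098 - 40717\right) = 79074 \left(-3619\right) = -286168806$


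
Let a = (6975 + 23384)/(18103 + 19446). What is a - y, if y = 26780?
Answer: -1005531861/37549 ≈ -26779.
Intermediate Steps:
a = 30359/37549 ≈ 0.80852
a - y = 30359/37549 - 1*26780 = 30359/37549 - 26780 = -1005531861/37549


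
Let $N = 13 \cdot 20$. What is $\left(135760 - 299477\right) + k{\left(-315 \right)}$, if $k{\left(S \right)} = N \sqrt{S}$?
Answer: $-163717 + 780 i \sqrt{35} \approx -1.6372 \cdot 10^{5} + 4614.5 i$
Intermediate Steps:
$N = 260$
$k{\left(S \right)} = 260 \sqrt{S}$
$\left(135760 - 299477\right) + k{\left(-315 \right)} = \left(135760 - 299477\right) + 260 \sqrt{-315} = -163717 + 260 \cdot 3 i \sqrt{35} = -163717 + 780 i \sqrt{35}$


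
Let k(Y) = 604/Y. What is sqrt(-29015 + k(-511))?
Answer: 31*I*sqrt(7884219)/511 ≈ 170.34*I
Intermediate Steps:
sqrt(-29015 + k(-511)) = sqrt(-29015 + 604/(-511)) = sqrt(-29015 + 604*(-1/511)) = sqrt(-29015 - 604/511) = sqrt(-14827269/511) = 31*I*sqrt(7884219)/511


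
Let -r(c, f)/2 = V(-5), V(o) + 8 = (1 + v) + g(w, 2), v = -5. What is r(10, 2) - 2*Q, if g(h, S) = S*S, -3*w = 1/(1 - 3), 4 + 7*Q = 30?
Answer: 60/7 ≈ 8.5714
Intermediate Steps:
Q = 26/7 (Q = -4/7 + (⅐)*30 = -4/7 + 30/7 = 26/7 ≈ 3.7143)
w = ⅙ (w = -1/(3*(1 - 3)) = -⅓/(-2) = -⅓*(-½) = ⅙ ≈ 0.16667)
g(h, S) = S²
V(o) = -8 (V(o) = -8 + ((1 - 5) + 2²) = -8 + (-4 + 4) = -8 + 0 = -8)
r(c, f) = 16 (r(c, f) = -2*(-8) = 16)
r(10, 2) - 2*Q = 16 - 2*26/7 = 16 - 52/7 = 60/7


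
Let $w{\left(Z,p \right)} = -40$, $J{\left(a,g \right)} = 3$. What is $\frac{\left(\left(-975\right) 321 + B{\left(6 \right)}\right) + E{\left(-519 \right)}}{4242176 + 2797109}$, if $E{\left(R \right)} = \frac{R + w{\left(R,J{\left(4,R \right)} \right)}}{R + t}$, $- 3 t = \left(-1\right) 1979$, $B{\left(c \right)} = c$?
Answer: $- \frac{26414919}{594115654} \approx -0.044461$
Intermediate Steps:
$t = \frac{1979}{3}$ ($t = - \frac{\left(-1\right) 1979}{3} = \left(- \frac{1}{3}\right) \left(-1979\right) = \frac{1979}{3} \approx 659.67$)
$E{\left(R \right)} = \frac{-40 + R}{\frac{1979}{3} + R}$ ($E{\left(R \right)} = \frac{R - 40}{R + \frac{1979}{3}} = \frac{-40 + R}{\frac{1979}{3} + R}$)
$\frac{\left(\left(-975\right) 321 + B{\left(6 \right)}\right) + E{\left(-519 \right)}}{4242176 + 2797109} = \frac{\left(\left(-975\right) 321 + 6\right) + \frac{3 \left(-40 - 519\right)}{1979 + 3 \left(-519\right)}}{4242176 + 2797109} = \frac{\left(-312975 + 6\right) + 3 \frac{1}{1979 - 1557} \left(-559\right)}{7039285} = \left(-312969 + 3 \cdot \frac{1}{422} \left(-559\right)\right) \frac{1}{7039285} = \left(-312969 - \frac{1677}{422}\right) \frac{1}{7039285} = \left(- \frac{132074595}{422}\right) \frac{1}{7039285} = - \frac{26414919}{594115654}$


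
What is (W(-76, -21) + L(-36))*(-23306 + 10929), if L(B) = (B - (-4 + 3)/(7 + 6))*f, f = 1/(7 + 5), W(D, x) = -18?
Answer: 40534675/156 ≈ 2.5984e+5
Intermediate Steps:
f = 1/12 ≈ 0.083333
L(B) = 1/156 + B/12 (L(B) = (B - (-4 + 3)/(7 + 6))*(1/12) = (B - (-1)/13)*(1/12) = (B - 1*(-1/13))*(1/12) = (B + 1/13)*(1/12) = (1/13 + B)*(1/12) = 1/156 + B/12)
(W(-76, -21) + L(-36))*(-23306 + 10929) = (-18 + (1/156 + (1/12)*(-36)))*(-23306 + 10929) = (-18 + (1/156 - 3))*(-12377) = (-18 - 467/156)*(-12377) = -3275/156*(-12377) = 40534675/156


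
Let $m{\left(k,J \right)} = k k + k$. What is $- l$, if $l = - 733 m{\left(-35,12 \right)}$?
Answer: $872270$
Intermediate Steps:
$m{\left(k,J \right)} = k + k^{2}$ ($m{\left(k,J \right)} = k^{2} + k = k + k^{2}$)
$l = -872270$ ($l = - 733 \left(- 35 \left(1 - 35\right)\right) = - 733 \left(\left(-35\right) \left(-34\right)\right) = \left(-733\right) 1190 = -872270$)
$- l = \left(-1\right) \left(-872270\right) = 872270$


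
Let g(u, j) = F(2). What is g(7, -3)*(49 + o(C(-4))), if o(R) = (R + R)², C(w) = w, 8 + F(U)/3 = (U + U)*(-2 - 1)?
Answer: -6780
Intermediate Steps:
F(U) = -24 - 18*U (F(U) = -24 + 3*((U + U)*(-2 - 1)) = -24 + 3*((2*U)*(-3)) = -24 + 3*(-6*U) = -24 - 18*U)
g(u, j) = -60 (g(u, j) = -24 - 18*2 = -24 - 36 = -60)
o(R) = 4*R² (o(R) = (2*R)² = 4*R²)
g(7, -3)*(49 + o(C(-4))) = -60*(49 + 4*(-4)²) = -60*(49 + 4*16) = -60*(49 + 64) = -60*113 = -6780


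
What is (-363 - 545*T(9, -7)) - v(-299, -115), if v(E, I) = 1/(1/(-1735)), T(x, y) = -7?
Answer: 5187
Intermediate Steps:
v(E, I) = -1735 (v(E, I) = 1/(-1/1735) = -1735)
(-363 - 545*T(9, -7)) - v(-299, -115) = (-363 - 545*(-7)) - 1*(-1735) = (-363 + 3815) + 1735 = 3452 + 1735 = 5187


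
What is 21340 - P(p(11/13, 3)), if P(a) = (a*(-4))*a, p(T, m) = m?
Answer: 21376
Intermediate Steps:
P(a) = -4*a² (P(a) = (-4*a)*a = -4*a²)
21340 - P(p(11/13, 3)) = 21340 - (-4)*3² = 21340 - (-4)*9 = 21340 - 1*(-36) = 21340 + 36 = 21376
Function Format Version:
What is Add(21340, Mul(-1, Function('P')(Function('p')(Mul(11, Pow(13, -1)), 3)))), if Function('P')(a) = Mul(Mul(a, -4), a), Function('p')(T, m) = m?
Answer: 21376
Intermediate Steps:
Function('P')(a) = Mul(-4, Pow(a, 2)) (Function('P')(a) = Mul(Mul(-4, a), a) = Mul(-4, Pow(a, 2)))
Add(21340, Mul(-1, Function('P')(Function('p')(Mul(11, Pow(13, -1)), 3)))) = Add(21340, Mul(-1, Mul(-4, Pow(3, 2)))) = Add(21340, Mul(-1, Mul(-4, 9))) = Add(21340, Mul(-1, -36)) = Add(21340, 36) = 21376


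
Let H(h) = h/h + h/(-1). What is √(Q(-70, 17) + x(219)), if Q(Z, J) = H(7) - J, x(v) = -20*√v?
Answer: √(-23 - 20*√219) ≈ 17.86*I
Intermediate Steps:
H(h) = 1 - h (H(h) = 1 + h*(-1) = 1 - h)
Q(Z, J) = -6 - J (Q(Z, J) = (1 - 1*7) - J = (1 - 7) - J = -6 - J)
√(Q(-70, 17) + x(219)) = √((-6 - 1*17) - 20*√219) = √((-6 - 17) - 20*√219) = √(-23 - 20*√219)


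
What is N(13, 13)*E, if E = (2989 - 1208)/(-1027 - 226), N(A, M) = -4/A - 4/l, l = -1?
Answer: -6576/1253 ≈ -5.2482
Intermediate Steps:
N(A, M) = 4 - 4/A (N(A, M) = -4/A - 4/(-1) = -4/A - 4*(-1) = -4/A + 4 = 4 - 4/A)
E = -1781/1253 (E = 1781/(-1253) = 1781*(-1/1253) = -1781/1253 ≈ -1.4214)
N(13, 13)*E = (4 - 4/13)*(-1781/1253) = (48/13)*(-1781/1253) = -6576/1253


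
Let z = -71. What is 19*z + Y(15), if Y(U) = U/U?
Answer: -1348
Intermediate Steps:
Y(U) = 1
19*z + Y(15) = 19*(-71) + 1 = -1349 + 1 = -1348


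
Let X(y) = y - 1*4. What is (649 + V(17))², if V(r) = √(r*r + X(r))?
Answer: (649 + √302)² ≈ 4.4406e+5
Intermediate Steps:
X(y) = -4 + y (X(y) = y - 4 = -4 + y)
V(r) = √(-4 + r + r²) (V(r) = √(r*r + (-4 + r)) = √(r² + (-4 + r)) = √(-4 + r + r²))
(649 + V(17))² = (649 + √(-4 + 17 + 17²))² = (649 + √(-4 + 17 + 289))² = (649 + √302)²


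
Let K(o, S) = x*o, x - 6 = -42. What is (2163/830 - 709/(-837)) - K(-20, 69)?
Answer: -497792299/694710 ≈ -716.55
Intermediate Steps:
x = -36 (x = 6 - 42 = -36)
K(o, S) = -36*o
(2163/830 - 709/(-837)) - K(-20, 69) = (2163/830 - 709/(-837)) - (-36)*(-20) = (2163*(1/830) - 709*(-1/837)) - 1*720 = (2163/830 + 709/837) - 720 = 2398901/694710 - 720 = -497792299/694710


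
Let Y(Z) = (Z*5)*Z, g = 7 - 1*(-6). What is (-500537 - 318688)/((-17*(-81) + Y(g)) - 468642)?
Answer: 163845/93284 ≈ 1.7564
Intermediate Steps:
g = 13 (g = 7 + 6 = 13)
Y(Z) = 5*Z² (Y(Z) = (5*Z)*Z = 5*Z²)
(-500537 - 318688)/((-17*(-81) + Y(g)) - 468642) = (-500537 - 318688)/((-17*(-81) + 5*13²) - 468642) = -819225/((1377 + 5*169) - 468642) = -819225/((1377 + 845) - 468642) = -819225/(2222 - 468642) = -819225/(-466420) = -819225*(-1/466420) = 163845/93284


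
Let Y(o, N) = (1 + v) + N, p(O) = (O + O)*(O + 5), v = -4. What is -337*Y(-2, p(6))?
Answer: -43473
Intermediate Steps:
p(O) = 2*O*(5 + O) (p(O) = (2*O)*(5 + O) = 2*O*(5 + O))
Y(o, N) = -3 + N (Y(o, N) = (1 - 4) + N = -3 + N)
-337*Y(-2, p(6)) = -337*(-3 + 2*6*(5 + 6)) = -337*(-3 + 2*6*11) = -337*(-3 + 132) = -337*129 = -43473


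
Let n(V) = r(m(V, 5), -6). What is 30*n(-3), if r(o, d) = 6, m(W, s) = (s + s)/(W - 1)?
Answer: 180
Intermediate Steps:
m(W, s) = 2*s/(-1 + W) (m(W, s) = (2*s)/(-1 + W) = 2*s/(-1 + W))
n(V) = 6
30*n(-3) = 30*6 = 180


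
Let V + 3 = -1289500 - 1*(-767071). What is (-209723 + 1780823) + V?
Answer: 1048668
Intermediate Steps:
V = -522432 (V = -3 + (-1289500 - 1*(-767071)) = -3 + (-1289500 + 767071) = -3 - 522429 = -522432)
(-209723 + 1780823) + V = (-209723 + 1780823) - 522432 = 1571100 - 522432 = 1048668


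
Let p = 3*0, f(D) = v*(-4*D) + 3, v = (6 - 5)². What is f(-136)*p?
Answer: 0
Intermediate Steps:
v = 1 (v = 1² = 1)
f(D) = 3 - 4*D (f(D) = 1*(-4*D) + 3 = -4*D + 3 = 3 - 4*D)
p = 0
f(-136)*p = (3 - 4*(-136))*0 = (3 + 544)*0 = 547*0 = 0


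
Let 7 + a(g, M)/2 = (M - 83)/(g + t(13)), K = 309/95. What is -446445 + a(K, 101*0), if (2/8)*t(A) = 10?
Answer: -1834515801/4109 ≈ -4.4646e+5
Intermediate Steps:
t(A) = 40 (t(A) = 4*10 = 40)
K = 309/95 (K = 309*(1/95) = 309/95 ≈ 3.2526)
a(g, M) = -14 + 2*(-83 + M)/(40 + g) (a(g, M) = -14 + 2*((M - 83)/(g + 40)) = -14 + 2*((-83 + M)/(40 + g)) = -14 + 2*(-83 + M)/(40 + g))
-446445 + a(K, 101*0) = -446445 + 2*(-363 + 101*0 - 7*309/95)/(40 + 309/95) = -446445 + 2*(-363 + 0 - 2163/95)/(4109/95) = -446445 + 2*(95/4109)*(-36648/95) = -446445 - 73296/4109 = -1834515801/4109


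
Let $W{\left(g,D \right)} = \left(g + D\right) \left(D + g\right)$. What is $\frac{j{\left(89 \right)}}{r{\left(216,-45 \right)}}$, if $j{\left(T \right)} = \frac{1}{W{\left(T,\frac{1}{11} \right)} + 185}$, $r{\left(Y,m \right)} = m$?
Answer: $- \frac{121}{44225325} \approx -2.736 \cdot 10^{-6}$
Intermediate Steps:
$W{\left(g,D \right)} = \left(D + g\right)^{2}$ ($W{\left(g,D \right)} = \left(D + g\right) \left(D + g\right) = \left(D + g\right)^{2}$)
$j{\left(T \right)} = \frac{1}{185 + \left(\frac{1}{11} + T\right)^{2}}$ ($j{\left(T \right)} = \frac{1}{\left(\frac{1}{11} + T\right)^{2} + 185} = \frac{1}{185 + \left(\frac{1}{11} + T\right)^{2}}$)
$\frac{j{\left(89 \right)}}{r{\left(216,-45 \right)}} = \frac{121 \frac{1}{22385 + \left(1 + 11 \cdot 89\right)^{2}}}{-45} = \frac{121}{22385 + \left(1 + 979\right)^{2}} \left(- \frac{1}{45}\right) = \frac{121}{22385 + 980^{2}} \left(- \frac{1}{45}\right) = \frac{121}{22385 + 960400} \left(- \frac{1}{45}\right) = \frac{121}{982785} \left(- \frac{1}{45}\right) = - \frac{121}{44225325}$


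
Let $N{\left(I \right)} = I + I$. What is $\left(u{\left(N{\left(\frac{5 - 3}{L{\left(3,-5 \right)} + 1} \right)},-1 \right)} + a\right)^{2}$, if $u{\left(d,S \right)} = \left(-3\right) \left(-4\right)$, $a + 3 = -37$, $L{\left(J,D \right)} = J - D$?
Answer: $784$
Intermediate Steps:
$a = -40$ ($a = -3 - 37 = -40$)
$N{\left(I \right)} = 2 I$
$u{\left(d,S \right)} = 12$
$\left(u{\left(N{\left(\frac{5 - 3}{L{\left(3,-5 \right)} + 1} \right)},-1 \right)} + a\right)^{2} = \left(12 - 40\right)^{2} = \left(-28\right)^{2} = 784$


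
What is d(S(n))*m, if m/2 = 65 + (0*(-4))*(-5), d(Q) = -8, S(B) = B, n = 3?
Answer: -1040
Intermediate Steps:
m = 130 (m = 2*(65 + (0*(-4))*(-5)) = 2*(65 + 0*(-5)) = 2*(65 + 0) = 2*65 = 130)
d(S(n))*m = -8*130 = -1040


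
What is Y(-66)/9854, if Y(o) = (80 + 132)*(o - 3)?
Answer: -7314/4927 ≈ -1.4845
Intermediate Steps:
Y(o) = -636 + 212*o (Y(o) = 212*(-3 + o) = -636 + 212*o)
Y(-66)/9854 = (-636 + 212*(-66))/9854 = (-636 - 13992)*(1/9854) = -14628*1/9854 = -7314/4927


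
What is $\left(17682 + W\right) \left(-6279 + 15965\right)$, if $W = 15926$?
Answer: $325527088$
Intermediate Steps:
$\left(17682 + W\right) \left(-6279 + 15965\right) = \left(17682 + 15926\right) \left(-6279 + 15965\right) = 33608 \cdot 9686 = 325527088$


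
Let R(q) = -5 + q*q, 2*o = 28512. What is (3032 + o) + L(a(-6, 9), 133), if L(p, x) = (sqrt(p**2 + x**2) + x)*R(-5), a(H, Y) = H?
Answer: 19948 + 100*sqrt(709) ≈ 22611.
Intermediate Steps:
o = 14256 (o = (1/2)*28512 = 14256)
R(q) = -5 + q**2
L(p, x) = 20*x + 20*sqrt(p**2 + x**2) (L(p, x) = (sqrt(p**2 + x**2) + x)*(-5 + (-5)**2) = (x + sqrt(p**2 + x**2))*(-5 + 25) = (x + sqrt(p**2 + x**2))*20 = 20*x + 20*sqrt(p**2 + x**2))
(3032 + o) + L(a(-6, 9), 133) = (3032 + 14256) + (20*133 + 20*sqrt((-6)**2 + 133**2)) = 17288 + (2660 + 20*sqrt(36 + 17689)) = 17288 + (2660 + 20*sqrt(17725)) = 17288 + (2660 + 20*(5*sqrt(709))) = 17288 + (2660 + 100*sqrt(709)) = 19948 + 100*sqrt(709)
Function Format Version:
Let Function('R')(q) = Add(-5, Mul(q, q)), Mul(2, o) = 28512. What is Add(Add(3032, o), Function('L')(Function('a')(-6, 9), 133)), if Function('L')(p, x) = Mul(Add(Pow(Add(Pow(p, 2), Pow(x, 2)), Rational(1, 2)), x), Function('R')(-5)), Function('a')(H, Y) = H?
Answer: Add(19948, Mul(100, Pow(709, Rational(1, 2)))) ≈ 22611.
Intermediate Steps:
o = 14256 (o = Mul(Rational(1, 2), 28512) = 14256)
Function('R')(q) = Add(-5, Pow(q, 2))
Function('L')(p, x) = Add(Mul(20, x), Mul(20, Pow(Add(Pow(p, 2), Pow(x, 2)), Rational(1, 2)))) (Function('L')(p, x) = Mul(Add(Pow(Add(Pow(p, 2), Pow(x, 2)), Rational(1, 2)), x), Add(-5, Pow(-5, 2))) = Mul(Add(x, Pow(Add(Pow(p, 2), Pow(x, 2)), Rational(1, 2))), Add(-5, 25)) = Mul(Add(x, Pow(Add(Pow(p, 2), Pow(x, 2)), Rational(1, 2))), 20) = Add(Mul(20, x), Mul(20, Pow(Add(Pow(p, 2), Pow(x, 2)), Rational(1, 2)))))
Add(Add(3032, o), Function('L')(Function('a')(-6, 9), 133)) = Add(Add(3032, 14256), Add(Mul(20, 133), Mul(20, Pow(Add(Pow(-6, 2), Pow(133, 2)), Rational(1, 2))))) = Add(17288, Add(2660, Mul(20, Pow(Add(36, 17689), Rational(1, 2))))) = Add(17288, Add(2660, Mul(20, Pow(17725, Rational(1, 2))))) = Add(17288, Add(2660, Mul(20, Mul(5, Pow(709, Rational(1, 2)))))) = Add(17288, Add(2660, Mul(100, Pow(709, Rational(1, 2))))) = Add(19948, Mul(100, Pow(709, Rational(1, 2))))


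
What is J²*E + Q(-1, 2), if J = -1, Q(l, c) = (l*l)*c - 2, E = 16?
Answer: 16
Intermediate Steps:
Q(l, c) = -2 + c*l² (Q(l, c) = l²*c - 2 = c*l² - 2 = -2 + c*l²)
J²*E + Q(-1, 2) = (-1)²*16 + (-2 + 2*(-1)²) = 1*16 + (-2 + 2*1) = 16 + (-2 + 2) = 16 + 0 = 16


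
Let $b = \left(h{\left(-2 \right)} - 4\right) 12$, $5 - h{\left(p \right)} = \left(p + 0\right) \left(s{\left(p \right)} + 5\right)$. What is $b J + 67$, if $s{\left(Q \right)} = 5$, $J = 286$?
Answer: $72139$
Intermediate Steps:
$h{\left(p \right)} = 5 - 10 p$ ($h{\left(p \right)} = 5 - \left(p + 0\right) \left(5 + 5\right) = 5 - p 10 = 5 - 10 p$)
$b = 252$ ($b = \left(\left(5 - -20\right) - 4\right) 12 = \left(\left(5 + 20\right) - 4\right) 12 = \left(25 - 4\right) 12 = 21 \cdot 12 = 252$)
$b J + 67 = 252 \cdot 286 + 67 = 72072 + 67 = 72139$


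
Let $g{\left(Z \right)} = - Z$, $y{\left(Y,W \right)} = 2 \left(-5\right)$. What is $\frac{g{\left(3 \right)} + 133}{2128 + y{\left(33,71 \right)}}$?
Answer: $\frac{65}{1059} \approx 0.061379$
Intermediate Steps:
$y{\left(Y,W \right)} = -10$
$\frac{g{\left(3 \right)} + 133}{2128 + y{\left(33,71 \right)}} = \frac{\left(-1\right) 3 + 133}{2128 - 10} = \frac{-3 + 133}{2118} = 130 \cdot \frac{1}{2118} = \frac{65}{1059}$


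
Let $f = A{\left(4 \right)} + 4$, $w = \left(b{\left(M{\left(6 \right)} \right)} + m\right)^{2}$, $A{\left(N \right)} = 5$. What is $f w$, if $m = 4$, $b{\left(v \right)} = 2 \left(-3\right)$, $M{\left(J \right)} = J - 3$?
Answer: $36$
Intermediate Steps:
$M{\left(J \right)} = -3 + J$ ($M{\left(J \right)} = J - 3 = -3 + J$)
$b{\left(v \right)} = -6$
$w = 4$ ($w = \left(-6 + 4\right)^{2} = \left(-2\right)^{2} = 4$)
$f = 9$ ($f = 5 + 4 = 9$)
$f w = 9 \cdot 4 = 36$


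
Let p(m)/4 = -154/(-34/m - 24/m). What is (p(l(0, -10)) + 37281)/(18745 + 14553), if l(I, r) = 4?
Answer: 1082381/965642 ≈ 1.1209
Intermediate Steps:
p(m) = 308*m/29 (p(m) = 4*(-154/(-34/m - 24/m)) = 4*(-154*(-m/58)) = 4*(-(-77)*m/29) = 4*(77*m/29) = 308*m/29)
(p(l(0, -10)) + 37281)/(18745 + 14553) = ((308/29)*4 + 37281)/(18745 + 14553) = (1232/29 + 37281)/33298 = (1082381/29)*(1/33298) = 1082381/965642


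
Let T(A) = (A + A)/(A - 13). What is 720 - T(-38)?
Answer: 36644/51 ≈ 718.51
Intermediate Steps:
T(A) = 2*A/(-13 + A) (T(A) = (2*A)/(-13 + A) = 2*A/(-13 + A))
720 - T(-38) = 720 - 2*(-38)/(-13 - 38) = 720 - 2*(-38)/(-51) = 720 - 2*(-38)*(-1)/51 = 720 - 1*76/51 = 720 - 76/51 = 36644/51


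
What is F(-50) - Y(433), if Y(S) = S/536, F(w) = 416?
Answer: 222543/536 ≈ 415.19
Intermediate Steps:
Y(S) = S/536 (Y(S) = S*(1/536) = S/536)
F(-50) - Y(433) = 416 - 433/536 = 222543/536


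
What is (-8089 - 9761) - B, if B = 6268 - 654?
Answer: -23464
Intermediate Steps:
B = 5614
(-8089 - 9761) - B = (-8089 - 9761) - 1*5614 = -17850 - 5614 = -23464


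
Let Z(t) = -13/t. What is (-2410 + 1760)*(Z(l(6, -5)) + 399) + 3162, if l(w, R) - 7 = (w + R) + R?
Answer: -760114/3 ≈ -2.5337e+5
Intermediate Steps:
l(w, R) = 7 + w + 2*R (l(w, R) = 7 + ((w + R) + R) = 7 + ((R + w) + R) = 7 + (w + 2*R) = 7 + w + 2*R)
(-2410 + 1760)*(Z(l(6, -5)) + 399) + 3162 = (-2410 + 1760)*(-13/(7 + 6 + 2*(-5)) + 399) + 3162 = -650*(-13/(7 + 6 - 10) + 399) + 3162 = -650*(-13/3 + 399) + 3162 = -650*1184/3 + 3162 = -769600/3 + 3162 = -760114/3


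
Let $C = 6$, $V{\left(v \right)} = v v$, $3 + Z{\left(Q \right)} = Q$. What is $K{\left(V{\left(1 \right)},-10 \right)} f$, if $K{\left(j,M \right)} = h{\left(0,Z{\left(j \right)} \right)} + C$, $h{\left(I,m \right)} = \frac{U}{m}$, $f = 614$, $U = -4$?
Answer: $4912$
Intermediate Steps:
$Z{\left(Q \right)} = -3 + Q$
$V{\left(v \right)} = v^{2}$
$h{\left(I,m \right)} = - \frac{4}{m}$
$K{\left(j,M \right)} = 6 - \frac{4}{-3 + j}$ ($K{\left(j,M \right)} = - \frac{4}{-3 + j} + 6 = 6 - \frac{4}{-3 + j}$)
$K{\left(V{\left(1 \right)},-10 \right)} f = \frac{2 \left(-11 + 3 \cdot 1^{2}\right)}{-3 + 1^{2}} \cdot 614 = \frac{2 \left(-11 + 3 \cdot 1\right)}{-3 + 1} \cdot 614 = \frac{2 \left(-11 + 3\right)}{-2} \cdot 614 = 2 \left(- \frac{1}{2}\right) \left(-8\right) 614 = 8 \cdot 614 = 4912$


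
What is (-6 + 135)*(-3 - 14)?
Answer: -2193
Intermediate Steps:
(-6 + 135)*(-3 - 14) = 129*(-17) = -2193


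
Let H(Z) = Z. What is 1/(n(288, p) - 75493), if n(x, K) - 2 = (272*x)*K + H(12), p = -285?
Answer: -1/22401239 ≈ -4.4640e-8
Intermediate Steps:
n(x, K) = 14 + 272*K*x (n(x, K) = 2 + ((272*x)*K + 12) = 2 + (272*K*x + 12) = 2 + (12 + 272*K*x) = 14 + 272*K*x)
1/(n(288, p) - 75493) = 1/((14 + 272*(-285)*288) - 75493) = 1/((14 - 22325760) - 75493) = 1/(-22325746 - 75493) = 1/(-22401239) = -1/22401239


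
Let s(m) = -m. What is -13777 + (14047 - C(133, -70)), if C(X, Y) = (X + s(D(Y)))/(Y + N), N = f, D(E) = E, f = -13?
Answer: 22613/83 ≈ 272.45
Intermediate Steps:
N = -13
C(X, Y) = (X - Y)/(-13 + Y) (C(X, Y) = (X - Y)/(Y - 13) = (X - Y)/(-13 + Y))
-13777 + (14047 - C(133, -70)) = -13777 + (14047 - (133 - 1*(-70))/(-13 - 70)) = -13777 + (14047 - (133 + 70)/(-83)) = -13777 + (14047 - (-1)*203/83) = -13777 + (14047 - 1*(-203/83)) = -13777 + (14047 + 203/83) = -13777 + 1166104/83 = 22613/83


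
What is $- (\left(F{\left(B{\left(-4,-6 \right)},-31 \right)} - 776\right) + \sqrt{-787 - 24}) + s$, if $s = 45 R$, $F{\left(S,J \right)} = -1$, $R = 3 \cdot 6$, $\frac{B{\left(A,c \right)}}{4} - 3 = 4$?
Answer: $1587 - i \sqrt{811} \approx 1587.0 - 28.478 i$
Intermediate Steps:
$B{\left(A,c \right)} = 28$ ($B{\left(A,c \right)} = 12 + 4 \cdot 4 = 12 + 16 = 28$)
$R = 18$
$s = 810$ ($s = 45 \cdot 18 = 810$)
$- (\left(F{\left(B{\left(-4,-6 \right)},-31 \right)} - 776\right) + \sqrt{-787 - 24}) + s = - (\left(-1 - 776\right) + \sqrt{-787 - 24}) + 810 = - (-777 + \sqrt{-811}) + 810 = - (-777 + i \sqrt{811}) + 810 = \left(777 - i \sqrt{811}\right) + 810 = 1587 - i \sqrt{811}$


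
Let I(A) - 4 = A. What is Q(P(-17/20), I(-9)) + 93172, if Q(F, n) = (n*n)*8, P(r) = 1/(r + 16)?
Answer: 93372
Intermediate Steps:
I(A) = 4 + A
P(r) = 1/(16 + r)
Q(F, n) = 8*n² (Q(F, n) = n²*8 = 8*n²)
Q(P(-17/20), I(-9)) + 93172 = 8*(4 - 9)² + 93172 = 8*(-5)² + 93172 = 8*25 + 93172 = 200 + 93172 = 93372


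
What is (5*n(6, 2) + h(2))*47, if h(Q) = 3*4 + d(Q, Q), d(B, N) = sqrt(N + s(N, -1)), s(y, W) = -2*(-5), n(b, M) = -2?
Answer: 94 + 94*sqrt(3) ≈ 256.81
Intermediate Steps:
s(y, W) = 10
d(B, N) = sqrt(10 + N) (d(B, N) = sqrt(N + 10) = sqrt(10 + N))
h(Q) = 12 + sqrt(10 + Q) (h(Q) = 3*4 + sqrt(10 + Q) = 12 + sqrt(10 + Q))
(5*n(6, 2) + h(2))*47 = (5*(-2) + (12 + sqrt(10 + 2)))*47 = (-10 + (12 + sqrt(12)))*47 = (-10 + (12 + 2*sqrt(3)))*47 = (2 + 2*sqrt(3))*47 = 94 + 94*sqrt(3)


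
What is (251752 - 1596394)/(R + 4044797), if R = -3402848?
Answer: -448214/213983 ≈ -2.0946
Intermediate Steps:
(251752 - 1596394)/(R + 4044797) = (251752 - 1596394)/(-3402848 + 4044797) = -1344642/641949 = -1344642*1/641949 = -448214/213983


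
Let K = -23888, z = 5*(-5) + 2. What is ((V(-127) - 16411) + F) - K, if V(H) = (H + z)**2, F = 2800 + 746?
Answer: 33523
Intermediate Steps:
z = -23 (z = -25 + 2 = -23)
F = 3546
V(H) = (-23 + H)**2 (V(H) = (H - 23)**2 = (-23 + H)**2)
((V(-127) - 16411) + F) - K = (((-23 - 127)**2 - 16411) + 3546) - 1*(-23888) = (((-150)**2 - 16411) + 3546) + 23888 = ((22500 - 16411) + 3546) + 23888 = (6089 + 3546) + 23888 = 9635 + 23888 = 33523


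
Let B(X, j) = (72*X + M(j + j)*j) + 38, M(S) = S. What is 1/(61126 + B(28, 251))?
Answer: 1/189182 ≈ 5.2859e-6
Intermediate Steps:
B(X, j) = 38 + 2*j² + 72*X (B(X, j) = (72*X + (j + j)*j) + 38 = (72*X + (2*j)*j) + 38 = (72*X + 2*j²) + 38 = (2*j² + 72*X) + 38 = 38 + 2*j² + 72*X)
1/(61126 + B(28, 251)) = 1/(61126 + (38 + 2*251² + 72*28)) = 1/(61126 + (38 + 2*63001 + 2016)) = 1/(61126 + (38 + 126002 + 2016)) = 1/(61126 + 128056) = 1/189182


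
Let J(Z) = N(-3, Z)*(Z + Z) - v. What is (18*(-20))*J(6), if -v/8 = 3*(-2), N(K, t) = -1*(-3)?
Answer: 4320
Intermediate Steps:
N(K, t) = 3
v = 48 (v = -24*(-2) = -8*(-6) = 48)
J(Z) = -48 + 6*Z (J(Z) = 3*(Z + Z) - 1*48 = 3*(2*Z) - 48 = 6*Z - 48 = -48 + 6*Z)
(18*(-20))*J(6) = (18*(-20))*(-48 + 6*6) = -360*(-48 + 36) = -360*(-12) = 4320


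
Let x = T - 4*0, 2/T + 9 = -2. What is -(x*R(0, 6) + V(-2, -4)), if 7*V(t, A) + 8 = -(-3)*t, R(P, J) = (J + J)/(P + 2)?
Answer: 34/11 ≈ 3.0909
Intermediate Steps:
T = -2/11 (T = 2/(-9 - 2) = 2/(-11) = 2*(-1/11) = -2/11 ≈ -0.18182)
R(P, J) = 2*J/(2 + P) (R(P, J) = (2*J)/(2 + P) = 2*J/(2 + P))
x = -2/11 (x = -2/11 - 4*0 = -2/11 + 0 = -2/11 ≈ -0.18182)
V(t, A) = -8/7 + 3*t/7 (V(t, A) = -8/7 + (-(-3)*t)/7 = -8/7 + (3*t)/7 = -8/7 + 3*t/7)
-(x*R(0, 6) + V(-2, -4)) = -(-4*6/(11*(2 + 0)) + (-8/7 + (3/7)*(-2))) = -(-4*6/(11*2) + (-8/7 - 6/7)) = -(-4*6/(11*2) - 2) = -(-2/11*6 - 2) = -(-12/11 - 2) = -1*(-34/11) = 34/11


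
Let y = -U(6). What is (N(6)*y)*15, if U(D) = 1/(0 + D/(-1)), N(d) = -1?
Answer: -5/2 ≈ -2.5000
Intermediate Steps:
U(D) = -1/D (U(D) = 1/(0 + D*(-1)) = 1/(0 - D) = 1/(-D) = -1/D)
y = ⅙ (y = -(-1)/6 = -1*(-⅙) = ⅙ ≈ 0.16667)
(N(6)*y)*15 = -1*⅙*15 = -⅙*15 = -5/2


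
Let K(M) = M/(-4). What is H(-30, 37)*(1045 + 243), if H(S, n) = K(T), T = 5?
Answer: -1610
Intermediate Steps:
K(M) = -M/4 (K(M) = M*(-1/4) = -M/4)
H(S, n) = -5/4 (H(S, n) = -1/4*5 = -5/4)
H(-30, 37)*(1045 + 243) = -5*(1045 + 243)/4 = -5/4*1288 = -1610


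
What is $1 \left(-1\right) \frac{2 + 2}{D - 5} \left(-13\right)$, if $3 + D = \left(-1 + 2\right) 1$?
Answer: $- \frac{52}{7} \approx -7.4286$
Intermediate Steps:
$D = -2$ ($D = -3 + \left(-1 + 2\right) 1 = -3 + 1 \cdot 1 = -3 + 1 = -2$)
$1 \left(-1\right) \frac{2 + 2}{D - 5} \left(-13\right) = 1 \left(-1\right) \frac{2 + 2}{-2 - 5} \left(-13\right) = - \frac{4}{-7} \left(-13\right) = - \frac{4 \left(-1\right)}{7} \left(-13\right) = \left(-1\right) \left(- \frac{4}{7}\right) \left(-13\right) = \frac{4}{7} \left(-13\right) = - \frac{52}{7}$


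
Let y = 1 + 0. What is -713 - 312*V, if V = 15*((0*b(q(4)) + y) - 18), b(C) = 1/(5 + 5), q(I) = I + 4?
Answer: 78847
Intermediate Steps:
q(I) = 4 + I
b(C) = ⅒ (b(C) = 1/10 = ⅒)
y = 1
V = -255 (V = 15*((0*(⅒) + 1) - 18) = 15*((0 + 1) - 18) = 15*(1 - 18) = 15*(-17) = -255)
-713 - 312*V = -713 - 312*(-255) = -713 + 79560 = 78847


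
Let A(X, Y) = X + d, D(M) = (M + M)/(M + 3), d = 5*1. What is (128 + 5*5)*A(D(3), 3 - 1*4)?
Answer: 918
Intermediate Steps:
d = 5
D(M) = 2*M/(3 + M) (D(M) = (2*M)/(3 + M) = 2*M/(3 + M))
A(X, Y) = 5 + X (A(X, Y) = X + 5 = 5 + X)
(128 + 5*5)*A(D(3), 3 - 1*4) = (128 + 5*5)*(5 + 2*3/(3 + 3)) = (128 + 25)*(5 + 2*3/6) = 153*(5 + 2*3*(1/6)) = 153*(5 + 1) = 153*6 = 918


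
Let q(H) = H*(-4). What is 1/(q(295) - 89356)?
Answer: -1/90536 ≈ -1.1045e-5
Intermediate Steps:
q(H) = -4*H
1/(q(295) - 89356) = 1/(-4*295 - 89356) = 1/(-1180 - 89356) = 1/(-90536) = -1/90536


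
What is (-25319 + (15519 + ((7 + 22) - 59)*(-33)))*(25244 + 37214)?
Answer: -550254980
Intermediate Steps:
(-25319 + (15519 + ((7 + 22) - 59)*(-33)))*(25244 + 37214) = (-25319 + (15519 + (29 - 59)*(-33)))*62458 = (-25319 + (15519 - 30*(-33)))*62458 = (-25319 + (15519 + 990))*62458 = (-25319 + 16509)*62458 = -8810*62458 = -550254980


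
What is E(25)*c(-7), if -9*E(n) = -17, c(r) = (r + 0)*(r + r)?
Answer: 1666/9 ≈ 185.11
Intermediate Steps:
c(r) = 2*r² (c(r) = r*(2*r) = 2*r²)
E(n) = 17/9 (E(n) = -⅑*(-17) = 17/9)
E(25)*c(-7) = 17*(2*(-7)²)/9 = 17*(2*49)/9 = (17/9)*98 = 1666/9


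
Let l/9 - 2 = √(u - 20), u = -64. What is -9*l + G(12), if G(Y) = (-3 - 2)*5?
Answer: -187 - 162*I*√21 ≈ -187.0 - 742.38*I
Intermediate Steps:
G(Y) = -25 (G(Y) = -5*5 = -25)
l = 18 + 18*I*√21 (l = 18 + 9*√(-64 - 20) = 18 + 9*√(-84) = 18 + 9*(2*I*√21) = 18 + 18*I*√21 ≈ 18.0 + 82.486*I)
-9*l + G(12) = -9*(18 + 18*I*√21) - 25 = (-162 - 162*I*√21) - 25 = -187 - 162*I*√21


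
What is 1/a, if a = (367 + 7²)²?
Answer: 1/173056 ≈ 5.7785e-6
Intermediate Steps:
a = 173056 (a = (367 + 49)² = 416² = 173056)
1/a = 1/173056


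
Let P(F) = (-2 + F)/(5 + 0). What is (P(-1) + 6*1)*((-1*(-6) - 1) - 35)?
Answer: -162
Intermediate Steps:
P(F) = -⅖ + F/5 (P(F) = (-2 + F)/5 = (-2 + F)*(⅕) = -⅖ + F/5)
(P(-1) + 6*1)*((-1*(-6) - 1) - 35) = ((-⅖ + (⅕)*(-1)) + 6*1)*((-1*(-6) - 1) - 35) = ((-⅖ - ⅕) + 6)*((6 - 1) - 35) = (-⅗ + 6)*(5 - 35) = (27/5)*(-30) = -162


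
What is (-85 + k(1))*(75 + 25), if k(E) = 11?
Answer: -7400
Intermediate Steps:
(-85 + k(1))*(75 + 25) = (-85 + 11)*(75 + 25) = -74*100 = -7400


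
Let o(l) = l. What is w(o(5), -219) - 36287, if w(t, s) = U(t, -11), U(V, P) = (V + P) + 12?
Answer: -36281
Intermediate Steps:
U(V, P) = 12 + P + V (U(V, P) = (P + V) + 12 = 12 + P + V)
w(t, s) = 1 + t (w(t, s) = 12 - 11 + t = 1 + t)
w(o(5), -219) - 36287 = (1 + 5) - 36287 = 6 - 36287 = -36281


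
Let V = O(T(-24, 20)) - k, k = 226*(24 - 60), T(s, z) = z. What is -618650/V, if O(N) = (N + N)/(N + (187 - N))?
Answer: -57843775/760736 ≈ -76.037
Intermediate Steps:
k = -8136 (k = 226*(-36) = -8136)
O(N) = 2*N/187 (O(N) = (2*N)/187 = (2*N)*(1/187) = 2*N/187)
V = 1521472/187 (V = (2/187)*20 - 1*(-8136) = 40/187 + 8136 = 1521472/187 ≈ 8136.2)
-618650/V = -618650/1521472/187 = -618650*187/1521472 = -57843775/760736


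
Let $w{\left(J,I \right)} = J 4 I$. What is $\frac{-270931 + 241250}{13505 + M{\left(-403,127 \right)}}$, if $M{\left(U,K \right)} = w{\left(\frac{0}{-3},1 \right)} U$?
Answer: $- \frac{29681}{13505} \approx -2.1978$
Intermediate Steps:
$w{\left(J,I \right)} = 4 I J$ ($w{\left(J,I \right)} = 4 J I = 4 I J$)
$M{\left(U,K \right)} = 0$ ($M{\left(U,K \right)} = 4 \cdot 1 \frac{0}{-3} U = 4 \cdot 1 \cdot 0 \left(- \frac{1}{3}\right) U = 4 \cdot 1 \cdot 0 U = 0 U = 0$)
$\frac{-270931 + 241250}{13505 + M{\left(-403,127 \right)}} = \frac{-270931 + 241250}{13505 + 0} = - \frac{29681}{13505}$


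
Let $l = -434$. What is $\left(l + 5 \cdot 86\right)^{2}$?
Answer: $16$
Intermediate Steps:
$\left(l + 5 \cdot 86\right)^{2} = \left(-434 + 5 \cdot 86\right)^{2} = \left(-434 + 430\right)^{2} = \left(-4\right)^{2} = 16$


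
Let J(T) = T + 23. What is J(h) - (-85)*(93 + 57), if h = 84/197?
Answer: 2516365/197 ≈ 12773.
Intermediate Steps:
h = 84/197 (h = 84*(1/197) = 84/197 ≈ 0.42640)
J(T) = 23 + T
J(h) - (-85)*(93 + 57) = (23 + 84/197) - (-85)*(93 + 57) = 4615/197 - (-85)*150 = 4615/197 - 1*(-12750) = 4615/197 + 12750 = 2516365/197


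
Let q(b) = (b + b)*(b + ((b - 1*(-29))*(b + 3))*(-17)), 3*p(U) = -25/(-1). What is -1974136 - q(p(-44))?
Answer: -50068622/27 ≈ -1.8544e+6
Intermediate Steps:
p(U) = 25/3 (p(U) = (-25/(-1))/3 = (-25*(-1))/3 = (1/3)*25 = 25/3)
q(b) = 2*b*(b - 17*(3 + b)*(29 + b)) (q(b) = (2*b)*(b + ((b + 29)*(3 + b))*(-17)) = (2*b)*(b + ((29 + b)*(3 + b))*(-17)) = (2*b)*(b + ((3 + b)*(29 + b))*(-17)) = (2*b)*(b - 17*(3 + b)*(29 + b)) = 2*b*(b - 17*(3 + b)*(29 + b)))
-1974136 - q(p(-44)) = -1974136 - (-2)*25*(1479 + 17*(25/3)**2 + 543*(25/3))/3 = -1974136 - (-2)*25*(1479 + 17*(625/9) + 4525)/3 = -1974136 - (-2)*25*(1479 + 10625/9 + 4525)/3 = -1974136 - (-2)*25*64661/(3*9) = -1974136 - 1*(-3233050/27) = -1974136 + 3233050/27 = -50068622/27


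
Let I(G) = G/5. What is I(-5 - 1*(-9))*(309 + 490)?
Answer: 3196/5 ≈ 639.20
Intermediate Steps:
I(G) = G/5 (I(G) = G*(⅕) = G/5)
I(-5 - 1*(-9))*(309 + 490) = ((-5 - 1*(-9))/5)*(309 + 490) = ((-5 + 9)/5)*799 = ((⅕)*4)*799 = (⅘)*799 = 3196/5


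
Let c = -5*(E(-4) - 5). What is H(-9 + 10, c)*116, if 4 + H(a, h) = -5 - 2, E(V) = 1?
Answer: -1276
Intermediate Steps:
c = 20 (c = -5*(1 - 5) = -5*(-4) = 20)
H(a, h) = -11 (H(a, h) = -4 + (-5 - 2) = -4 - 7 = -11)
H(-9 + 10, c)*116 = -11*116 = -1276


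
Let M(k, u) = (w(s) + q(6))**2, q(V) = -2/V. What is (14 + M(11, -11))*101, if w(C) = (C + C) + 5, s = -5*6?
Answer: 2795882/9 ≈ 3.1065e+5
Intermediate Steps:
s = -30
w(C) = 5 + 2*C (w(C) = 2*C + 5 = 5 + 2*C)
M(k, u) = 27556/9 (M(k, u) = ((5 + 2*(-30)) - 2/6)**2 = ((5 - 60) - 2*1/6)**2 = (-55 - 1/3)**2 = (-166/3)**2 = 27556/9)
(14 + M(11, -11))*101 = (14 + 27556/9)*101 = (27682/9)*101 = 2795882/9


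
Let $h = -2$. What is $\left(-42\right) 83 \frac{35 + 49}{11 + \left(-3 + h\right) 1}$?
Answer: $-48804$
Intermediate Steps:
$\left(-42\right) 83 \frac{35 + 49}{11 + \left(-3 + h\right) 1} = \left(-42\right) 83 \frac{35 + 49}{11 + \left(-3 - 2\right) 1} = - 3486 \frac{84}{11 - 5} = - 3486 \cdot \frac{84}{6} = - 3486 \cdot 84 \cdot \frac{1}{6} = \left(-3486\right) 14 = -48804$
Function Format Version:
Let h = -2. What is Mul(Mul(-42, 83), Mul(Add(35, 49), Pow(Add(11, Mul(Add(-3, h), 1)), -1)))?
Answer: -48804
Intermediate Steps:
Mul(Mul(-42, 83), Mul(Add(35, 49), Pow(Add(11, Mul(Add(-3, h), 1)), -1))) = Mul(Mul(-42, 83), Mul(Add(35, 49), Pow(Add(11, Mul(Add(-3, -2), 1)), -1))) = Mul(-3486, Mul(84, Pow(Add(11, Mul(-5, 1)), -1))) = Mul(-3486, Mul(84, Pow(Add(11, -5), -1))) = Mul(-3486, Mul(84, Pow(6, -1))) = Mul(-3486, Mul(84, Rational(1, 6))) = Mul(-3486, 14) = -48804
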